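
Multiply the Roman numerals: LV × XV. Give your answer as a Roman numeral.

LV = 55
XV = 15
55 × 15 = 825

DCCCXXV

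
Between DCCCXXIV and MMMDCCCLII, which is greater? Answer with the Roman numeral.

DCCCXXIV = 824
MMMDCCCLII = 3852
3852 is larger

MMMDCCCLII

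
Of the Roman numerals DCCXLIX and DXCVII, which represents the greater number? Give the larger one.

DCCXLIX = 749
DXCVII = 597
749 is larger

DCCXLIX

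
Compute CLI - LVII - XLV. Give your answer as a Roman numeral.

CLI = 151, LVII = 57, XLV = 45
151 - 57 = 94
94 - 45 = 49

XLIX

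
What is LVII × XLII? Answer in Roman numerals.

LVII = 57
XLII = 42
57 × 42 = 2394

MMCCCXCIV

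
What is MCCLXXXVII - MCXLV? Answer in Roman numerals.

MCCLXXXVII = 1287
MCXLV = 1145
1287 - 1145 = 142

CXLII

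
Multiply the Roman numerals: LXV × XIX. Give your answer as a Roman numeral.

LXV = 65
XIX = 19
65 × 19 = 1235

MCCXXXV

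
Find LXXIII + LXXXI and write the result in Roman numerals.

LXXIII = 73
LXXXI = 81
73 + 81 = 154

CLIV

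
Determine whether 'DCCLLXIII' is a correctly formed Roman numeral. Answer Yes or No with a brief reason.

'DCCLLXIII': L should not appear more than once

No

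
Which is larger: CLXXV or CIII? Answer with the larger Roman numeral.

CLXXV = 175
CIII = 103
175 is larger

CLXXV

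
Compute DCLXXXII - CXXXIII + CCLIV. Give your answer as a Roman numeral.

DCLXXXII = 682, CXXXIII = 133, CCLIV = 254
682 - 133 = 549
549 + 254 = 803

DCCCIII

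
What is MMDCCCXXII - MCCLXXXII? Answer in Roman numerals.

MMDCCCXXII = 2822
MCCLXXXII = 1282
2822 - 1282 = 1540

MDXL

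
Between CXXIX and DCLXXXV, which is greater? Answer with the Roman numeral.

CXXIX = 129
DCLXXXV = 685
685 is larger

DCLXXXV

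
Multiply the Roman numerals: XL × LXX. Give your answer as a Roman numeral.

XL = 40
LXX = 70
40 × 70 = 2800

MMDCCC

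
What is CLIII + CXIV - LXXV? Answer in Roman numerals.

CLIII = 153, CXIV = 114, LXXV = 75
153 + 114 = 267
267 - 75 = 192

CXCII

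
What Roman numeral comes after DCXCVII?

DCXCVII = 697, so the next integer is 697 + 1 = 698

DCXCVIII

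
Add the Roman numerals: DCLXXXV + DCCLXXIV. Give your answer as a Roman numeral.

DCLXXXV = 685
DCCLXXIV = 774
685 + 774 = 1459

MCDLIX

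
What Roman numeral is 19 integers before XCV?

XCV = 95
95 - 19 = 76

LXXVI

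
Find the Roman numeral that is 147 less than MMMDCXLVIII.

MMMDCXLVIII = 3648
3648 - 147 = 3501

MMMDI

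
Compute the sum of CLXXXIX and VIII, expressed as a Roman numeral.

CLXXXIX = 189
VIII = 8
189 + 8 = 197

CXCVII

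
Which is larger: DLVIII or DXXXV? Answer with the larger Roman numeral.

DLVIII = 558
DXXXV = 535
558 is larger

DLVIII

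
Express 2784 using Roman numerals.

Convert 2784 to Roman numerals:
  2784 contains 2×1000 (MM)
  784 contains 1×500 (D)
  284 contains 2×100 (CC)
  84 contains 1×50 (L)
  34 contains 3×10 (XXX)
  4 contains 1×4 (IV)

MMDCCLXXXIV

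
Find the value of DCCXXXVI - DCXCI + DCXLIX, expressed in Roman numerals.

DCCXXXVI = 736, DCXCI = 691, DCXLIX = 649
736 - 691 = 45
45 + 649 = 694

DCXCIV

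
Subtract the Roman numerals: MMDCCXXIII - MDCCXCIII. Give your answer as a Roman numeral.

MMDCCXXIII = 2723
MDCCXCIII = 1793
2723 - 1793 = 930

CMXXX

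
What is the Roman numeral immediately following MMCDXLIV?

MMCDXLIV = 2444, so the next integer is 2444 + 1 = 2445

MMCDXLV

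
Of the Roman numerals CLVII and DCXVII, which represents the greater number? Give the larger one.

CLVII = 157
DCXVII = 617
617 is larger

DCXVII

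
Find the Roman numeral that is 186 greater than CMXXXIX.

CMXXXIX = 939
939 + 186 = 1125

MCXXV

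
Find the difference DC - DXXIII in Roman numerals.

DC = 600
DXXIII = 523
600 - 523 = 77

LXXVII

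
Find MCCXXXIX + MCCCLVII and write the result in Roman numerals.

MCCXXXIX = 1239
MCCCLVII = 1357
1239 + 1357 = 2596

MMDXCVI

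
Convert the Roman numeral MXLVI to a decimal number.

MXLVI: M=1000, XL=40, V=5, I=1
1000 + 40 + 5 + 1 = 1046

1046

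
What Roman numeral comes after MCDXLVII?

MCDXLVII = 1447; next is 1448

MCDXLVIII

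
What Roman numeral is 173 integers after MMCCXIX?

MMCCXIX = 2219
2219 + 173 = 2392

MMCCCXCII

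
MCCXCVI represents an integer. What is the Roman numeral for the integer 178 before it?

MCCXCVI = 1296
1296 - 178 = 1118

MCXVIII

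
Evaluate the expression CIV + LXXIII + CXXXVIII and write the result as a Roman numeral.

CIV = 104, LXXIII = 73, CXXXVIII = 138
104 + 73 = 177
177 + 138 = 315

CCCXV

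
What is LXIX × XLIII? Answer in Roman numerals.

LXIX = 69
XLIII = 43
69 × 43 = 2967

MMCMLXVII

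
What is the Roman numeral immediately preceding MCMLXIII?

MCMLXIII = 1963; previous is 1962

MCMLXII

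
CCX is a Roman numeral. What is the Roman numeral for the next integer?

CCX = 210, so the next integer is 210 + 1 = 211

CCXI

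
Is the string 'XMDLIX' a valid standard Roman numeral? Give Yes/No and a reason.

'XMDLIX': Invalid subtractive combination: XM

No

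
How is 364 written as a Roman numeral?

Convert 364 to Roman numerals:
  364 contains 3×100 (CCC)
  64 contains 1×50 (L)
  14 contains 1×10 (X)
  4 contains 1×4 (IV)

CCCLXIV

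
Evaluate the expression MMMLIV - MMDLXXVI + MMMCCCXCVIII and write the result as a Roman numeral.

MMMLIV = 3054, MMDLXXVI = 2576, MMMCCCXCVIII = 3398
3054 - 2576 = 478
478 + 3398 = 3876

MMMDCCCLXXVI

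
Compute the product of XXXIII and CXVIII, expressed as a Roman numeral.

XXXIII = 33
CXVIII = 118
33 × 118 = 3894

MMMDCCCXCIV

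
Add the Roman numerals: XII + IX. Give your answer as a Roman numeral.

XII = 12
IX = 9
12 + 9 = 21

XXI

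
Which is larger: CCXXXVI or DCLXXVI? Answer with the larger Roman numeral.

CCXXXVI = 236
DCLXXVI = 676
676 is larger

DCLXXVI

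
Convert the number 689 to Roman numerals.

Convert 689 to Roman numerals:
  689 contains 1×500 (D)
  189 contains 1×100 (C)
  89 contains 1×50 (L)
  39 contains 3×10 (XXX)
  9 contains 1×9 (IX)

DCLXXXIX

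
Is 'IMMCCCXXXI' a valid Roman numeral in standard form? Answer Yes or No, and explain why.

'IMMCCCXXXI': Invalid subtractive combination: IM

No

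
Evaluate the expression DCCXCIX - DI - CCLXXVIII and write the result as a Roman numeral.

DCCXCIX = 799, DI = 501, CCLXXVIII = 278
799 - 501 = 298
298 - 278 = 20

XX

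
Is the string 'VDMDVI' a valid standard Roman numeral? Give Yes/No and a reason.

'VDMDVI': V should not appear more than once

No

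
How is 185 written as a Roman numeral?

Convert 185 to Roman numerals:
  185 contains 1×100 (C)
  85 contains 1×50 (L)
  35 contains 3×10 (XXX)
  5 contains 1×5 (V)

CLXXXV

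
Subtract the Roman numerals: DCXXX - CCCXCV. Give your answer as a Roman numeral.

DCXXX = 630
CCCXCV = 395
630 - 395 = 235

CCXXXV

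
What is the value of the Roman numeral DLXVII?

DLXVII: D=500, L=50, X=10, V=5, I=1, I=1
500 + 50 + 10 + 5 + 1 + 1 = 567

567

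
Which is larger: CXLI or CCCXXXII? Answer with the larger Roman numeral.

CXLI = 141
CCCXXXII = 332
332 is larger

CCCXXXII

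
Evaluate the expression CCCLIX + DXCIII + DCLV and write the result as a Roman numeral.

CCCLIX = 359, DXCIII = 593, DCLV = 655
359 + 593 = 952
952 + 655 = 1607

MDCVII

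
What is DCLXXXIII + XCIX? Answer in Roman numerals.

DCLXXXIII = 683
XCIX = 99
683 + 99 = 782

DCCLXXXII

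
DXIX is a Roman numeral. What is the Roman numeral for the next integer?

DXIX = 519; next is 520

DXX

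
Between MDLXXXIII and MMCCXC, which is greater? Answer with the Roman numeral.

MDLXXXIII = 1583
MMCCXC = 2290
2290 is larger

MMCCXC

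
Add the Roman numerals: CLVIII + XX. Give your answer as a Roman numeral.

CLVIII = 158
XX = 20
158 + 20 = 178

CLXXVIII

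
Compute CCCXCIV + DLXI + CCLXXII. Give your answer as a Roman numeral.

CCCXCIV = 394, DLXI = 561, CCLXXII = 272
394 + 561 = 955
955 + 272 = 1227

MCCXXVII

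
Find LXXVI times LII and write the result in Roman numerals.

LXXVI = 76
LII = 52
76 × 52 = 3952

MMMCMLII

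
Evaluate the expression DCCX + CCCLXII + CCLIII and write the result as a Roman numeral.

DCCX = 710, CCCLXII = 362, CCLIII = 253
710 + 362 = 1072
1072 + 253 = 1325

MCCCXXV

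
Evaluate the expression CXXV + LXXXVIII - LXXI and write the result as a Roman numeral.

CXXV = 125, LXXXVIII = 88, LXXI = 71
125 + 88 = 213
213 - 71 = 142

CXLII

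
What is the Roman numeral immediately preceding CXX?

CXX = 120, so the previous integer is 120 - 1 = 119

CXIX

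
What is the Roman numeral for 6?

Convert 6 to Roman numerals:
  6 contains 1×5 (V)
  1 contains 1×1 (I)

VI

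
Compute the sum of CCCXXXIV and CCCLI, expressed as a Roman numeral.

CCCXXXIV = 334
CCCLI = 351
334 + 351 = 685

DCLXXXV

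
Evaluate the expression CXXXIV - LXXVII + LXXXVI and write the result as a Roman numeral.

CXXXIV = 134, LXXVII = 77, LXXXVI = 86
134 - 77 = 57
57 + 86 = 143

CXLIII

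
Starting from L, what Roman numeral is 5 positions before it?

L = 50
50 - 5 = 45

XLV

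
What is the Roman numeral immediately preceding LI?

LI = 51, so the previous integer is 51 - 1 = 50

L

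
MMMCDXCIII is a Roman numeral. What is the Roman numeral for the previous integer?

MMMCDXCIII = 3493, so the previous integer is 3493 - 1 = 3492

MMMCDXCII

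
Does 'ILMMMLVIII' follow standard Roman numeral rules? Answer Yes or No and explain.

'ILMMMLVIII': L should not appear more than once

No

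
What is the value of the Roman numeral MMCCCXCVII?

MMCCCXCVII: M=1000, M=1000, C=100, C=100, C=100, XC=90, V=5, I=1, I=1
1000 + 1000 + 100 + 100 + 100 + 90 + 5 + 1 + 1 = 2397

2397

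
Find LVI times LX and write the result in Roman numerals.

LVI = 56
LX = 60
56 × 60 = 3360

MMMCCCLX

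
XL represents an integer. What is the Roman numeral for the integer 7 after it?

XL = 40
40 + 7 = 47

XLVII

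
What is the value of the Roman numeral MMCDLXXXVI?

MMCDLXXXVI: M=1000, M=1000, CD=400, L=50, X=10, X=10, X=10, V=5, I=1
1000 + 1000 + 400 + 50 + 10 + 10 + 10 + 5 + 1 = 2486

2486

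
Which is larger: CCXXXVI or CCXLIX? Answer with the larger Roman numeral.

CCXXXVI = 236
CCXLIX = 249
249 is larger

CCXLIX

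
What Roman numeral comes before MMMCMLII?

MMMCMLII = 3952, so the previous integer is 3952 - 1 = 3951

MMMCMLI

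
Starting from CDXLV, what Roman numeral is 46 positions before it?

CDXLV = 445
445 - 46 = 399

CCCXCIX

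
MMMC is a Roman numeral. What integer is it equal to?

MMMC: M=1000, M=1000, M=1000, C=100
1000 + 1000 + 1000 + 100 = 3100

3100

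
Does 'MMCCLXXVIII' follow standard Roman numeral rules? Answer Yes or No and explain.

'MMCCLXXVIII': Check the rules: uses only the symbols I, V, X, L, C, D, M; no symbol is repeated more than three times in a row; V, L and D each appear at most once; no smaller symbol precedes a larger one (values never increase from left to right). Value: M (1000) + M (1000) + C (100) + C (100) + L (50) + X (10) + X (10) + V (5) + I (1) + I (1) + I (1) = 2278. So it is a valid standard Roman numeral.

Yes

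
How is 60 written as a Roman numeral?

Convert 60 to Roman numerals:
  60 contains 1×50 (L)
  10 contains 1×10 (X)

LX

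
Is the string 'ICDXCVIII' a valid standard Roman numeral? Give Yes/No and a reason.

'ICDXCVIII': Invalid subtractive combination: IC

No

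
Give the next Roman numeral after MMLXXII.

MMLXXII = 2072; next is 2073

MMLXXIII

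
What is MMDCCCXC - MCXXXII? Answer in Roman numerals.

MMDCCCXC = 2890
MCXXXII = 1132
2890 - 1132 = 1758

MDCCLVIII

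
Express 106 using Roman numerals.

Convert 106 to Roman numerals:
  106 contains 1×100 (C)
  6 contains 1×5 (V)
  1 contains 1×1 (I)

CVI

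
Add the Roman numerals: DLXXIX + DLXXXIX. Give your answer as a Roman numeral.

DLXXIX = 579
DLXXXIX = 589
579 + 589 = 1168

MCLXVIII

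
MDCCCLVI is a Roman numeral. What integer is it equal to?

MDCCCLVI: M=1000, D=500, C=100, C=100, C=100, L=50, V=5, I=1
1000 + 500 + 100 + 100 + 100 + 50 + 5 + 1 = 1856

1856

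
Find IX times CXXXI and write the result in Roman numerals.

IX = 9
CXXXI = 131
9 × 131 = 1179

MCLXXIX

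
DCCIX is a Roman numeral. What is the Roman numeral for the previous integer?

DCCIX = 709; previous is 708

DCCVIII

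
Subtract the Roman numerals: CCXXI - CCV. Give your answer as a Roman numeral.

CCXXI = 221
CCV = 205
221 - 205 = 16

XVI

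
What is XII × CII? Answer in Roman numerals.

XII = 12
CII = 102
12 × 102 = 1224

MCCXXIV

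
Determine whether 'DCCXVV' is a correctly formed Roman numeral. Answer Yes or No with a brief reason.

'DCCXVV': V should not appear more than once

No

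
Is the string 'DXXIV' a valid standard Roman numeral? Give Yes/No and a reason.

'DXXIV': Check the rules: uses only the symbols I, V, X, L, C, D, M; no symbol is repeated more than three times in a row; V, L and D each appear at most once; the only place a smaller symbol precedes a larger one is the allowed subtractive pair IV, the symbol right after such a pair (if any) is smaller than the pair's first symbol, and otherwise the values never increase from left to right. Value: D (500) + X (10) + X (10) + IV (4) = 524. So it is a valid standard Roman numeral.

Yes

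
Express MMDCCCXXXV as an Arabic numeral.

MMDCCCXXXV: M=1000, M=1000, D=500, C=100, C=100, C=100, X=10, X=10, X=10, V=5
1000 + 1000 + 500 + 100 + 100 + 100 + 10 + 10 + 10 + 5 = 2835

2835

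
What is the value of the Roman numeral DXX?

DXX: D=500, X=10, X=10
500 + 10 + 10 = 520

520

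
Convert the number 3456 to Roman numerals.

Convert 3456 to Roman numerals:
  3456 contains 3×1000 (MMM)
  456 contains 1×400 (CD)
  56 contains 1×50 (L)
  6 contains 1×5 (V)
  1 contains 1×1 (I)

MMMCDLVI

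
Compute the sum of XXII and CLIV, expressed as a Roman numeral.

XXII = 22
CLIV = 154
22 + 154 = 176

CLXXVI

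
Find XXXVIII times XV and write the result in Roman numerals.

XXXVIII = 38
XV = 15
38 × 15 = 570

DLXX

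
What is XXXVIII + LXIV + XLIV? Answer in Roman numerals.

XXXVIII = 38, LXIV = 64, XLIV = 44
38 + 64 = 102
102 + 44 = 146

CXLVI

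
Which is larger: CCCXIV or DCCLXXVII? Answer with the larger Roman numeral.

CCCXIV = 314
DCCLXXVII = 777
777 is larger

DCCLXXVII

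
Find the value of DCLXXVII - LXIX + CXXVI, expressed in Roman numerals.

DCLXXVII = 677, LXIX = 69, CXXVI = 126
677 - 69 = 608
608 + 126 = 734

DCCXXXIV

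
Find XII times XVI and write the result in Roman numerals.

XII = 12
XVI = 16
12 × 16 = 192

CXCII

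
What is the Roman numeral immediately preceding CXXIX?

CXXIX = 129, so the previous integer is 129 - 1 = 128

CXXVIII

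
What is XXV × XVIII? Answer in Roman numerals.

XXV = 25
XVIII = 18
25 × 18 = 450

CDL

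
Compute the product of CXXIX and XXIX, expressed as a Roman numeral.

CXXIX = 129
XXIX = 29
129 × 29 = 3741

MMMDCCXLI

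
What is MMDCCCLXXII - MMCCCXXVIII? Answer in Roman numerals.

MMDCCCLXXII = 2872
MMCCCXXVIII = 2328
2872 - 2328 = 544

DXLIV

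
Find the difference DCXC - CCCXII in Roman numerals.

DCXC = 690
CCCXII = 312
690 - 312 = 378

CCCLXXVIII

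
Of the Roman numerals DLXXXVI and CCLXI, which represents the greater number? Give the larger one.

DLXXXVI = 586
CCLXI = 261
586 is larger

DLXXXVI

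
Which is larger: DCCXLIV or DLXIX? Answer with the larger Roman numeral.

DCCXLIV = 744
DLXIX = 569
744 is larger

DCCXLIV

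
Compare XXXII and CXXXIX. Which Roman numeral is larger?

XXXII = 32
CXXXIX = 139
139 is larger

CXXXIX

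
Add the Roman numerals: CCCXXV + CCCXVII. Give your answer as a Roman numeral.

CCCXXV = 325
CCCXVII = 317
325 + 317 = 642

DCXLII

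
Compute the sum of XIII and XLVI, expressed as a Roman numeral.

XIII = 13
XLVI = 46
13 + 46 = 59

LIX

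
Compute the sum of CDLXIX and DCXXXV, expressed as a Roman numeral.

CDLXIX = 469
DCXXXV = 635
469 + 635 = 1104

MCIV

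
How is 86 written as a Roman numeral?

Convert 86 to Roman numerals:
  86 contains 1×50 (L)
  36 contains 3×10 (XXX)
  6 contains 1×5 (V)
  1 contains 1×1 (I)

LXXXVI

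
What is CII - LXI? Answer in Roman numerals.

CII = 102
LXI = 61
102 - 61 = 41

XLI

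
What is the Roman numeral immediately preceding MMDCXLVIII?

MMDCXLVIII = 2648; previous is 2647

MMDCXLVII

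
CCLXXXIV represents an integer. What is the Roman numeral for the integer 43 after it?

CCLXXXIV = 284
284 + 43 = 327

CCCXXVII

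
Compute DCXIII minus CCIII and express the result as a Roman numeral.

DCXIII = 613
CCIII = 203
613 - 203 = 410

CDX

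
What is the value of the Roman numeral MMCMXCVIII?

MMCMXCVIII: M=1000, M=1000, CM=900, XC=90, V=5, I=1, I=1, I=1
1000 + 1000 + 900 + 90 + 5 + 1 + 1 + 1 = 2998

2998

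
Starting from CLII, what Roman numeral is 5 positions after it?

CLII = 152
152 + 5 = 157

CLVII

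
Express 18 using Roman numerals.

Convert 18 to Roman numerals:
  18 contains 1×10 (X)
  8 contains 1×5 (V)
  3 contains 3×1 (III)

XVIII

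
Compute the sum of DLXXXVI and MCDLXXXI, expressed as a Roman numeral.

DLXXXVI = 586
MCDLXXXI = 1481
586 + 1481 = 2067

MMLXVII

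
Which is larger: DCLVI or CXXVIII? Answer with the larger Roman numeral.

DCLVI = 656
CXXVIII = 128
656 is larger

DCLVI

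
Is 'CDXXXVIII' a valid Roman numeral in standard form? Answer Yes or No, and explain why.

'CDXXXVIII': Check the rules: uses only the symbols I, V, X, L, C, D, M; no symbol is repeated more than three times in a row; V, L and D each appear at most once; the only place a smaller symbol precedes a larger one is the allowed subtractive pair CD, the symbol right after such a pair (if any) is smaller than the pair's first symbol, and otherwise the values never increase from left to right. Value: CD (400) + X (10) + X (10) + X (10) + V (5) + I (1) + I (1) + I (1) = 438. So it is a valid standard Roman numeral.

Yes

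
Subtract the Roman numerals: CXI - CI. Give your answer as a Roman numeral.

CXI = 111
CI = 101
111 - 101 = 10

X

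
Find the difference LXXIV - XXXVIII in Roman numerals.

LXXIV = 74
XXXVIII = 38
74 - 38 = 36

XXXVI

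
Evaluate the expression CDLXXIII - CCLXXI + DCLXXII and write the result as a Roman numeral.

CDLXXIII = 473, CCLXXI = 271, DCLXXII = 672
473 - 271 = 202
202 + 672 = 874

DCCCLXXIV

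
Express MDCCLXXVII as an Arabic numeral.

MDCCLXXVII: M=1000, D=500, C=100, C=100, L=50, X=10, X=10, V=5, I=1, I=1
1000 + 500 + 100 + 100 + 50 + 10 + 10 + 5 + 1 + 1 = 1777

1777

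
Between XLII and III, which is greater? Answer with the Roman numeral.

XLII = 42
III = 3
42 is larger

XLII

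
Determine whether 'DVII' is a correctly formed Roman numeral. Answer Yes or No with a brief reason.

'DVII': Check the rules: uses only the symbols I, V, X, L, C, D, M; no symbol is repeated more than three times in a row; V, L and D each appear at most once; no smaller symbol precedes a larger one (values never increase from left to right). Value: D (500) + V (5) + I (1) + I (1) = 507. So it is a valid standard Roman numeral.

Yes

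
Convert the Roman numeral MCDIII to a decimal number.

MCDIII: M=1000, CD=400, I=1, I=1, I=1
1000 + 400 + 1 + 1 + 1 = 1403

1403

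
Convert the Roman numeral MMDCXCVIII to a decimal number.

MMDCXCVIII: M=1000, M=1000, D=500, C=100, XC=90, V=5, I=1, I=1, I=1
1000 + 1000 + 500 + 100 + 90 + 5 + 1 + 1 + 1 = 2698

2698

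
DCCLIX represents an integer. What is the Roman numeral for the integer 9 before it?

DCCLIX = 759
759 - 9 = 750

DCCL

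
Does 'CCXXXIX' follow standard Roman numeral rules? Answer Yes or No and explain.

'CCXXXIX': Check the rules: uses only the symbols I, V, X, L, C, D, M; no symbol is repeated more than three times in a row; V, L and D each appear at most once; the only place a smaller symbol precedes a larger one is the allowed subtractive pair IX, the symbol right after such a pair (if any) is smaller than the pair's first symbol, and otherwise the values never increase from left to right. Value: C (100) + C (100) + X (10) + X (10) + X (10) + IX (9) = 239. So it is a valid standard Roman numeral.

Yes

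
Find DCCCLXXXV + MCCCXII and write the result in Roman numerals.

DCCCLXXXV = 885
MCCCXII = 1312
885 + 1312 = 2197

MMCXCVII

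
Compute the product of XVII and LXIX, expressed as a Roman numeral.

XVII = 17
LXIX = 69
17 × 69 = 1173

MCLXXIII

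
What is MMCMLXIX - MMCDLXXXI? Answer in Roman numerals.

MMCMLXIX = 2969
MMCDLXXXI = 2481
2969 - 2481 = 488

CDLXXXVIII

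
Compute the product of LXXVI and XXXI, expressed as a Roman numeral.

LXXVI = 76
XXXI = 31
76 × 31 = 2356

MMCCCLVI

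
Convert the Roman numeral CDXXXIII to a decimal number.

CDXXXIII: CD=400, X=10, X=10, X=10, I=1, I=1, I=1
400 + 10 + 10 + 10 + 1 + 1 + 1 = 433

433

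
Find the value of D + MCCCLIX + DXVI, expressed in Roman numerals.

D = 500, MCCCLIX = 1359, DXVI = 516
500 + 1359 = 1859
1859 + 516 = 2375

MMCCCLXXV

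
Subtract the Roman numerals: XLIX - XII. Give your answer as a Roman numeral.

XLIX = 49
XII = 12
49 - 12 = 37

XXXVII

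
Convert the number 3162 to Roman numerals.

Convert 3162 to Roman numerals:
  3162 contains 3×1000 (MMM)
  162 contains 1×100 (C)
  62 contains 1×50 (L)
  12 contains 1×10 (X)
  2 contains 2×1 (II)

MMMCLXII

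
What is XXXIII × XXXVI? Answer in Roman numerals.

XXXIII = 33
XXXVI = 36
33 × 36 = 1188

MCLXXXVIII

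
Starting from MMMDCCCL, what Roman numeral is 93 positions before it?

MMMDCCCL = 3850
3850 - 93 = 3757

MMMDCCLVII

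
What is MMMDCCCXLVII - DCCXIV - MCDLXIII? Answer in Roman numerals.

MMMDCCCXLVII = 3847, DCCXIV = 714, MCDLXIII = 1463
3847 - 714 = 3133
3133 - 1463 = 1670

MDCLXX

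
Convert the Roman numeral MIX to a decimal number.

MIX: M=1000, IX=9
1000 + 9 = 1009

1009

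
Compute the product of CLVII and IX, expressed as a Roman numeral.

CLVII = 157
IX = 9
157 × 9 = 1413

MCDXIII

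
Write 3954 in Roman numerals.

Convert 3954 to Roman numerals:
  3954 contains 3×1000 (MMM)
  954 contains 1×900 (CM)
  54 contains 1×50 (L)
  4 contains 1×4 (IV)

MMMCMLIV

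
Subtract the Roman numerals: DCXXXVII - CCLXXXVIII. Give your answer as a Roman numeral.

DCXXXVII = 637
CCLXXXVIII = 288
637 - 288 = 349

CCCXLIX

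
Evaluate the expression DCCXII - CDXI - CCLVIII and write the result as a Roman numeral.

DCCXII = 712, CDXI = 411, CCLVIII = 258
712 - 411 = 301
301 - 258 = 43

XLIII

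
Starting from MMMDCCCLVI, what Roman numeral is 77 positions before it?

MMMDCCCLVI = 3856
3856 - 77 = 3779

MMMDCCLXXIX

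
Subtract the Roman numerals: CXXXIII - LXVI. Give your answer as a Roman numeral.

CXXXIII = 133
LXVI = 66
133 - 66 = 67

LXVII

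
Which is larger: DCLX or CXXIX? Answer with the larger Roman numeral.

DCLX = 660
CXXIX = 129
660 is larger

DCLX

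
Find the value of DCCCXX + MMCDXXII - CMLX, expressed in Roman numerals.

DCCCXX = 820, MMCDXXII = 2422, CMLX = 960
820 + 2422 = 3242
3242 - 960 = 2282

MMCCLXXXII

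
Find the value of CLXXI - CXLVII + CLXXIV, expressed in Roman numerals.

CLXXI = 171, CXLVII = 147, CLXXIV = 174
171 - 147 = 24
24 + 174 = 198

CXCVIII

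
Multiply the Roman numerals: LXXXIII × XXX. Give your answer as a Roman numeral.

LXXXIII = 83
XXX = 30
83 × 30 = 2490

MMCDXC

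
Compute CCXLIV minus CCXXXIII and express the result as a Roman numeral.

CCXLIV = 244
CCXXXIII = 233
244 - 233 = 11

XI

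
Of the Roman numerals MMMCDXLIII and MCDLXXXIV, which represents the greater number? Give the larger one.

MMMCDXLIII = 3443
MCDLXXXIV = 1484
3443 is larger

MMMCDXLIII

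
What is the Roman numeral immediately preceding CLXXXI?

CLXXXI = 181, so the previous integer is 181 - 1 = 180

CLXXX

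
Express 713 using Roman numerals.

Convert 713 to Roman numerals:
  713 contains 1×500 (D)
  213 contains 2×100 (CC)
  13 contains 1×10 (X)
  3 contains 3×1 (III)

DCCXIII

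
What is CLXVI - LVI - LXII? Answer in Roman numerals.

CLXVI = 166, LVI = 56, LXII = 62
166 - 56 = 110
110 - 62 = 48

XLVIII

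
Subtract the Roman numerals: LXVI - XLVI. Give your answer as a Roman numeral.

LXVI = 66
XLVI = 46
66 - 46 = 20

XX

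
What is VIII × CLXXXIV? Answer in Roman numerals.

VIII = 8
CLXXXIV = 184
8 × 184 = 1472

MCDLXXII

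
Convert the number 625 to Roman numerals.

Convert 625 to Roman numerals:
  625 contains 1×500 (D)
  125 contains 1×100 (C)
  25 contains 2×10 (XX)
  5 contains 1×5 (V)

DCXXV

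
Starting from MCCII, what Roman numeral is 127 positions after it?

MCCII = 1202
1202 + 127 = 1329

MCCCXXIX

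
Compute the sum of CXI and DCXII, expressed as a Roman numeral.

CXI = 111
DCXII = 612
111 + 612 = 723

DCCXXIII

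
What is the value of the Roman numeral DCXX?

DCXX: D=500, C=100, X=10, X=10
500 + 100 + 10 + 10 = 620

620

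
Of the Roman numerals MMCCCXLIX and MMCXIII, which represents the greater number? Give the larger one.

MMCCCXLIX = 2349
MMCXIII = 2113
2349 is larger

MMCCCXLIX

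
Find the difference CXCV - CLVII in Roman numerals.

CXCV = 195
CLVII = 157
195 - 157 = 38

XXXVIII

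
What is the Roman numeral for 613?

Convert 613 to Roman numerals:
  613 contains 1×500 (D)
  113 contains 1×100 (C)
  13 contains 1×10 (X)
  3 contains 3×1 (III)

DCXIII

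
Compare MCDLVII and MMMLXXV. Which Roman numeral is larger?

MCDLVII = 1457
MMMLXXV = 3075
3075 is larger

MMMLXXV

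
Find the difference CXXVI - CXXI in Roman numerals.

CXXVI = 126
CXXI = 121
126 - 121 = 5

V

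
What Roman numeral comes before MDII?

MDII = 1502, so the previous integer is 1502 - 1 = 1501

MDI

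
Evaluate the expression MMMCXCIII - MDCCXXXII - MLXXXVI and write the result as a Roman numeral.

MMMCXCIII = 3193, MDCCXXXII = 1732, MLXXXVI = 1086
3193 - 1732 = 1461
1461 - 1086 = 375

CCCLXXV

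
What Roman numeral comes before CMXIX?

CMXIX = 919, so the previous integer is 919 - 1 = 918

CMXVIII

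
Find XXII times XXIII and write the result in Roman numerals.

XXII = 22
XXIII = 23
22 × 23 = 506

DVI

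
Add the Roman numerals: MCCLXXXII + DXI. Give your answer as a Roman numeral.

MCCLXXXII = 1282
DXI = 511
1282 + 511 = 1793

MDCCXCIII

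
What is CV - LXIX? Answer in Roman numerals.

CV = 105
LXIX = 69
105 - 69 = 36

XXXVI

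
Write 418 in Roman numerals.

Convert 418 to Roman numerals:
  418 contains 1×400 (CD)
  18 contains 1×10 (X)
  8 contains 1×5 (V)
  3 contains 3×1 (III)

CDXVIII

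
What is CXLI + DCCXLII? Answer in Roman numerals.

CXLI = 141
DCCXLII = 742
141 + 742 = 883

DCCCLXXXIII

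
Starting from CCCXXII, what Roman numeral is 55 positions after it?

CCCXXII = 322
322 + 55 = 377

CCCLXXVII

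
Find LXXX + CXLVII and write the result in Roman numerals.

LXXX = 80
CXLVII = 147
80 + 147 = 227

CCXXVII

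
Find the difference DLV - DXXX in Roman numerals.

DLV = 555
DXXX = 530
555 - 530 = 25

XXV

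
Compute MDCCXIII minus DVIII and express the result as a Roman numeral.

MDCCXIII = 1713
DVIII = 508
1713 - 508 = 1205

MCCV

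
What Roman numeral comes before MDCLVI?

MDCLVI = 1656; previous is 1655

MDCLV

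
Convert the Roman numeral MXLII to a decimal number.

MXLII: M=1000, XL=40, I=1, I=1
1000 + 40 + 1 + 1 = 1042

1042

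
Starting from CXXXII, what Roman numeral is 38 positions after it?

CXXXII = 132
132 + 38 = 170

CLXX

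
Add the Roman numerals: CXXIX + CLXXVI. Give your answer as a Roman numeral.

CXXIX = 129
CLXXVI = 176
129 + 176 = 305

CCCV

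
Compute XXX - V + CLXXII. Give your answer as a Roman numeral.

XXX = 30, V = 5, CLXXII = 172
30 - 5 = 25
25 + 172 = 197

CXCVII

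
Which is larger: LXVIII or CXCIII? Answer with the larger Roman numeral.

LXVIII = 68
CXCIII = 193
193 is larger

CXCIII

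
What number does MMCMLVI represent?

MMCMLVI: M=1000, M=1000, CM=900, L=50, V=5, I=1
1000 + 1000 + 900 + 50 + 5 + 1 = 2956

2956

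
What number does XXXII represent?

XXXII: X=10, X=10, X=10, I=1, I=1
10 + 10 + 10 + 1 + 1 = 32

32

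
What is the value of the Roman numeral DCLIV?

DCLIV: D=500, C=100, L=50, IV=4
500 + 100 + 50 + 4 = 654

654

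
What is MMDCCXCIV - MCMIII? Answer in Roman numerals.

MMDCCXCIV = 2794
MCMIII = 1903
2794 - 1903 = 891

DCCCXCI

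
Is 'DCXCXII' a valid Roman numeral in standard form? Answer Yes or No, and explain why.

'DCXCXII': X cannot come right after the subtractive pair XC: once X is subtracted in XC, the next symbol must be smaller than X

No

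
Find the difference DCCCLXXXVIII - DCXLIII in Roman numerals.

DCCCLXXXVIII = 888
DCXLIII = 643
888 - 643 = 245

CCXLV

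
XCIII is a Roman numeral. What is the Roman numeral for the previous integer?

XCIII = 93; previous is 92

XCII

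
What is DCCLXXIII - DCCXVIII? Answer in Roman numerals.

DCCLXXIII = 773
DCCXVIII = 718
773 - 718 = 55

LV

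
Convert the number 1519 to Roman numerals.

Convert 1519 to Roman numerals:
  1519 contains 1×1000 (M)
  519 contains 1×500 (D)
  19 contains 1×10 (X)
  9 contains 1×9 (IX)

MDXIX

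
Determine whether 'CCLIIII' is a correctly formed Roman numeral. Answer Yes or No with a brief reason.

'CCLIIII': More than 3 consecutive I's

No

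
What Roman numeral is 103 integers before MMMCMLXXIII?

MMMCMLXXIII = 3973
3973 - 103 = 3870

MMMDCCCLXX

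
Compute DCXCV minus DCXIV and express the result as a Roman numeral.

DCXCV = 695
DCXIV = 614
695 - 614 = 81

LXXXI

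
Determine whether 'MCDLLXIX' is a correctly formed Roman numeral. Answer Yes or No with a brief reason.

'MCDLLXIX': L should not appear more than once

No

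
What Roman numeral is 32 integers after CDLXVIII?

CDLXVIII = 468
468 + 32 = 500

D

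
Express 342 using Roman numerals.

Convert 342 to Roman numerals:
  342 contains 3×100 (CCC)
  42 contains 1×40 (XL)
  2 contains 2×1 (II)

CCCXLII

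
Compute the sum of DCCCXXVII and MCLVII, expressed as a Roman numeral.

DCCCXXVII = 827
MCLVII = 1157
827 + 1157 = 1984

MCMLXXXIV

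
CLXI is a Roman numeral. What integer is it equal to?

CLXI: C=100, L=50, X=10, I=1
100 + 50 + 10 + 1 = 161

161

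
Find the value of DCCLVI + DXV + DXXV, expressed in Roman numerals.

DCCLVI = 756, DXV = 515, DXXV = 525
756 + 515 = 1271
1271 + 525 = 1796

MDCCXCVI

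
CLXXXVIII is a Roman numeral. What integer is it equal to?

CLXXXVIII: C=100, L=50, X=10, X=10, X=10, V=5, I=1, I=1, I=1
100 + 50 + 10 + 10 + 10 + 5 + 1 + 1 + 1 = 188

188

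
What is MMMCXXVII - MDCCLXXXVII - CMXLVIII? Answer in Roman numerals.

MMMCXXVII = 3127, MDCCLXXXVII = 1787, CMXLVIII = 948
3127 - 1787 = 1340
1340 - 948 = 392

CCCXCII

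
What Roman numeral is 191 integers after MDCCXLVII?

MDCCXLVII = 1747
1747 + 191 = 1938

MCMXXXVIII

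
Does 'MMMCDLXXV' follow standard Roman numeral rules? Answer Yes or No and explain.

'MMMCDLXXV': Check the rules: uses only the symbols I, V, X, L, C, D, M; no symbol is repeated more than three times in a row; V, L and D each appear at most once; the only place a smaller symbol precedes a larger one is the allowed subtractive pair CD, the symbol right after such a pair (if any) is smaller than the pair's first symbol, and otherwise the values never increase from left to right. Value: M (1000) + M (1000) + M (1000) + CD (400) + L (50) + X (10) + X (10) + V (5) = 3475. So it is a valid standard Roman numeral.

Yes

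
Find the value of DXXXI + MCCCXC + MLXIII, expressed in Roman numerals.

DXXXI = 531, MCCCXC = 1390, MLXIII = 1063
531 + 1390 = 1921
1921 + 1063 = 2984

MMCMLXXXIV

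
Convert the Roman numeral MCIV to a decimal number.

MCIV: M=1000, C=100, IV=4
1000 + 100 + 4 = 1104

1104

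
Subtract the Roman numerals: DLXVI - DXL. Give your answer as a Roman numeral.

DLXVI = 566
DXL = 540
566 - 540 = 26

XXVI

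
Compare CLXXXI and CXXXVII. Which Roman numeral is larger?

CLXXXI = 181
CXXXVII = 137
181 is larger

CLXXXI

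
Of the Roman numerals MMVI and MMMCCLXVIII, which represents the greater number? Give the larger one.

MMVI = 2006
MMMCCLXVIII = 3268
3268 is larger

MMMCCLXVIII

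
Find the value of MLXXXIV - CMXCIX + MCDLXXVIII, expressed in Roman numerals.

MLXXXIV = 1084, CMXCIX = 999, MCDLXXVIII = 1478
1084 - 999 = 85
85 + 1478 = 1563

MDLXIII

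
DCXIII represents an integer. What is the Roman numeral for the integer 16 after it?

DCXIII = 613
613 + 16 = 629

DCXXIX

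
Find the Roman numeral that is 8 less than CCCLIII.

CCCLIII = 353
353 - 8 = 345

CCCXLV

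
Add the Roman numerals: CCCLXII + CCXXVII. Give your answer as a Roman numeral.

CCCLXII = 362
CCXXVII = 227
362 + 227 = 589

DLXXXIX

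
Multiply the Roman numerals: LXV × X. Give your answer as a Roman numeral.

LXV = 65
X = 10
65 × 10 = 650

DCL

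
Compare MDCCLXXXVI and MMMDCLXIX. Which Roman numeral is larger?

MDCCLXXXVI = 1786
MMMDCLXIX = 3669
3669 is larger

MMMDCLXIX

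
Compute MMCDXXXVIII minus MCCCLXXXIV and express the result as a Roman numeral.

MMCDXXXVIII = 2438
MCCCLXXXIV = 1384
2438 - 1384 = 1054

MLIV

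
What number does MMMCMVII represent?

MMMCMVII: M=1000, M=1000, M=1000, CM=900, V=5, I=1, I=1
1000 + 1000 + 1000 + 900 + 5 + 1 + 1 = 3907

3907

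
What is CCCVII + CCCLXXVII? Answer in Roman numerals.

CCCVII = 307
CCCLXXVII = 377
307 + 377 = 684

DCLXXXIV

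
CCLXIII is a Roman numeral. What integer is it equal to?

CCLXIII: C=100, C=100, L=50, X=10, I=1, I=1, I=1
100 + 100 + 50 + 10 + 1 + 1 + 1 = 263

263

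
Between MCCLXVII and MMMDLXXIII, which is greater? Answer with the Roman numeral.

MCCLXVII = 1267
MMMDLXXIII = 3573
3573 is larger

MMMDLXXIII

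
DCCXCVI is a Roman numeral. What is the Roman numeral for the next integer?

DCCXCVI = 796, so the next integer is 796 + 1 = 797

DCCXCVII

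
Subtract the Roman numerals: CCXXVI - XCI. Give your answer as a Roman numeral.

CCXXVI = 226
XCI = 91
226 - 91 = 135

CXXXV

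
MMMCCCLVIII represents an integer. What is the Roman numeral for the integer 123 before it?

MMMCCCLVIII = 3358
3358 - 123 = 3235

MMMCCXXXV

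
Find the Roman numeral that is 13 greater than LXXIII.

LXXIII = 73
73 + 13 = 86

LXXXVI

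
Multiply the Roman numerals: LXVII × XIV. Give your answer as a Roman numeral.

LXVII = 67
XIV = 14
67 × 14 = 938

CMXXXVIII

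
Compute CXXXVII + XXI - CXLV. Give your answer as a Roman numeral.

CXXXVII = 137, XXI = 21, CXLV = 145
137 + 21 = 158
158 - 145 = 13

XIII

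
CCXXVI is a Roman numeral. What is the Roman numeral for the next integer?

CCXXVI = 226, so the next integer is 226 + 1 = 227

CCXXVII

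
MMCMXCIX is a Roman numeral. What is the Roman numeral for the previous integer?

MMCMXCIX = 2999, so the previous integer is 2999 - 1 = 2998

MMCMXCVIII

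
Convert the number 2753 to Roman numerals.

Convert 2753 to Roman numerals:
  2753 contains 2×1000 (MM)
  753 contains 1×500 (D)
  253 contains 2×100 (CC)
  53 contains 1×50 (L)
  3 contains 3×1 (III)

MMDCCLIII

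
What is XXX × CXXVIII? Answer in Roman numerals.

XXX = 30
CXXVIII = 128
30 × 128 = 3840

MMMDCCCXL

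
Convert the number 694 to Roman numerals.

Convert 694 to Roman numerals:
  694 contains 1×500 (D)
  194 contains 1×100 (C)
  94 contains 1×90 (XC)
  4 contains 1×4 (IV)

DCXCIV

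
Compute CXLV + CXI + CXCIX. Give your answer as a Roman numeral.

CXLV = 145, CXI = 111, CXCIX = 199
145 + 111 = 256
256 + 199 = 455

CDLV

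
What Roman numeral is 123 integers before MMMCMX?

MMMCMX = 3910
3910 - 123 = 3787

MMMDCCLXXXVII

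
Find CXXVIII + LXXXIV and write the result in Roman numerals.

CXXVIII = 128
LXXXIV = 84
128 + 84 = 212

CCXII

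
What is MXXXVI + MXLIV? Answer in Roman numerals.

MXXXVI = 1036
MXLIV = 1044
1036 + 1044 = 2080

MMLXXX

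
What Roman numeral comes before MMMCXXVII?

MMMCXXVII = 3127; previous is 3126

MMMCXXVI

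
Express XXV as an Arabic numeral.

XXV: X=10, X=10, V=5
10 + 10 + 5 = 25

25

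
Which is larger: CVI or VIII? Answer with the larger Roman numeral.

CVI = 106
VIII = 8
106 is larger

CVI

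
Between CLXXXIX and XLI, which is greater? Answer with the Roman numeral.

CLXXXIX = 189
XLI = 41
189 is larger

CLXXXIX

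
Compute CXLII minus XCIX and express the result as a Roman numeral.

CXLII = 142
XCIX = 99
142 - 99 = 43

XLIII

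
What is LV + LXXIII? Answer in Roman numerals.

LV = 55
LXXIII = 73
55 + 73 = 128

CXXVIII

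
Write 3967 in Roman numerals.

Convert 3967 to Roman numerals:
  3967 contains 3×1000 (MMM)
  967 contains 1×900 (CM)
  67 contains 1×50 (L)
  17 contains 1×10 (X)
  7 contains 1×5 (V)
  2 contains 2×1 (II)

MMMCMLXVII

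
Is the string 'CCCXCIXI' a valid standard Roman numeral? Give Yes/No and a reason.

'CCCXCIXI': I cannot come right after the subtractive pair IX: once I is subtracted in IX, the next symbol must be smaller than I

No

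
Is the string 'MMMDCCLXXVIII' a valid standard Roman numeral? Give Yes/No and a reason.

'MMMDCCLXXVIII': Check the rules: uses only the symbols I, V, X, L, C, D, M; no symbol is repeated more than three times in a row; V, L and D each appear at most once; no smaller symbol precedes a larger one (values never increase from left to right). Value: M (1000) + M (1000) + M (1000) + D (500) + C (100) + C (100) + L (50) + X (10) + X (10) + V (5) + I (1) + I (1) + I (1) = 3778. So it is a valid standard Roman numeral.

Yes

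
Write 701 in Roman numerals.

Convert 701 to Roman numerals:
  701 contains 1×500 (D)
  201 contains 2×100 (CC)
  1 contains 1×1 (I)

DCCI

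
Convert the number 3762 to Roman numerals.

Convert 3762 to Roman numerals:
  3762 contains 3×1000 (MMM)
  762 contains 1×500 (D)
  262 contains 2×100 (CC)
  62 contains 1×50 (L)
  12 contains 1×10 (X)
  2 contains 2×1 (II)

MMMDCCLXII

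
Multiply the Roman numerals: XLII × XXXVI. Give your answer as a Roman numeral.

XLII = 42
XXXVI = 36
42 × 36 = 1512

MDXII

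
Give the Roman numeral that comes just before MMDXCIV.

MMDXCIV = 2594, so the previous integer is 2594 - 1 = 2593

MMDXCIII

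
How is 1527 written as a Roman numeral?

Convert 1527 to Roman numerals:
  1527 contains 1×1000 (M)
  527 contains 1×500 (D)
  27 contains 2×10 (XX)
  7 contains 1×5 (V)
  2 contains 2×1 (II)

MDXXVII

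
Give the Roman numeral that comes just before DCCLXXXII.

DCCLXXXII = 782, so the previous integer is 782 - 1 = 781

DCCLXXXI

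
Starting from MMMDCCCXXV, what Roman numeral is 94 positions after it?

MMMDCCCXXV = 3825
3825 + 94 = 3919

MMMCMXIX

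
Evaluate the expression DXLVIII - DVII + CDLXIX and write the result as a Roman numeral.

DXLVIII = 548, DVII = 507, CDLXIX = 469
548 - 507 = 41
41 + 469 = 510

DX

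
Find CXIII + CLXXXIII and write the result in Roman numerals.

CXIII = 113
CLXXXIII = 183
113 + 183 = 296

CCXCVI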